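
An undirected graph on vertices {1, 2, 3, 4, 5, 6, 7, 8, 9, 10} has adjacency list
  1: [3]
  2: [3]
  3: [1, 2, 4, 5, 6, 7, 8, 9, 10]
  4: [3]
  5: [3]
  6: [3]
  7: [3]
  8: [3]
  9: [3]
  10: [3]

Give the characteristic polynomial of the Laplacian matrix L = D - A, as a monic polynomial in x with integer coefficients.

With the vertex order [1, 2, 3, 4, 5, 6, 7, 8, 9, 10], the degrees are [1, 1, 9, 1, 1, 1, 1, 1, 1, 1], giving D = diag(1, 1, 9, 1, 1, 1, 1, 1, 1, 1) and L = D - A. The eigenvalues of L are [0, 1, 1, 1, 1, 1, 1, 1, 1, 10]; the characteristic polynomial is the product of (x - lambda_i), which multiplies out to x^10 - 18x^9 + 108x^8 - 336x^7 + 630x^6 - 756x^5 + 588x^4 - 288x^3 + 81x^2 - 10x. Since p(0) = det(-L) = 0, x divides p(x). There is one zero in the spectrum, matching the 1 component. By the matrix-tree theorem the graph has (1/10) * product of the nonzero eigenvalues = 1 spanning tree.

x^10 - 18x^9 + 108x^8 - 336x^7 + 630x^6 - 756x^5 + 588x^4 - 288x^3 + 81x^2 - 10x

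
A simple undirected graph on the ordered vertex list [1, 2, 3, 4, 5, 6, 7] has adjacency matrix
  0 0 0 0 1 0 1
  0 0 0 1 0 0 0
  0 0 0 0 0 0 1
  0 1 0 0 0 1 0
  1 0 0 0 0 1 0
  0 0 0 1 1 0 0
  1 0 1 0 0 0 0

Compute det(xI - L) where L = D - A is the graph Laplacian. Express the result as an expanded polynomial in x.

Reading degrees in the order [1, 2, 3, 4, 5, 6, 7] gives [2, 1, 1, 2, 2, 2, 2]; set D = diag(2, 1, 1, 2, 2, 2, 2) and form L = D - A. Computing det(xI - L) by cofactor expansion (or equivalently via sum-over-permutations) gives x^7 - 12x^6 + 55x^5 - 120x^4 + 126x^3 - 56x^2 + 7x. Since p(0) = det(-L) = 0, x divides p(x).

x^7 - 12x^6 + 55x^5 - 120x^4 + 126x^3 - 56x^2 + 7x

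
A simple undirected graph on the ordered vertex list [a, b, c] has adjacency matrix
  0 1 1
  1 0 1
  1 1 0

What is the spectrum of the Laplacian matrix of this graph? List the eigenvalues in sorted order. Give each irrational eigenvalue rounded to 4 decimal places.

Each diagonal entry of L is the vertex degree and each off-diagonal entry is -1 where an edge is present, 0 otherwise; in the order [a, b, c] the diagonal is [2, 2, 2]. The multiplicity of 0 as a Laplacian eigenvalue equals the number of connected components. The largest eigenvalue, 3, is at most the vertex count 3.

[0, 3, 3]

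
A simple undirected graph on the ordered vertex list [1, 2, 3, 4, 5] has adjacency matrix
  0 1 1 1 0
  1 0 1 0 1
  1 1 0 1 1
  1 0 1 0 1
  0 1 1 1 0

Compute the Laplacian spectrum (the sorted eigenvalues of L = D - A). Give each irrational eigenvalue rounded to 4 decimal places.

Each diagonal entry of L is the vertex degree and each off-diagonal entry is -1 where an edge is present, 0 otherwise; in the order [1, 2, 3, 4, 5] the diagonal is [3, 3, 4, 3, 3]. L is symmetric positive semidefinite, so every eigenvalue is real and nonnegative. The single zero eigenvalue shows the graph is connected. The eigenvalues sum to 16, which equals trace(L) = 2|E|. There is one zero in the spectrum, matching the 1 component.

[0, 3, 3, 5, 5]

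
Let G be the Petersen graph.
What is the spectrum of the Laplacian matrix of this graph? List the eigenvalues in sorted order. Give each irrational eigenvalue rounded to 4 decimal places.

[0, 2, 2, 2, 2, 2, 5, 5, 5, 5]

The graph has 10 vertices and degree multiset [3, 3, 3, 3, 3, 3, 3, 3, 3, 3]; D is the diagonal matrix of degrees and L = D - A. Diagonalising L (or applying a numerical eigensolver to the 10x10 matrix) gives the spectrum above. There is one zero in the spectrum, matching the 1 component. By the matrix-tree theorem the graph has (1/10) * product of the nonzero eigenvalues = 2000 spanning trees.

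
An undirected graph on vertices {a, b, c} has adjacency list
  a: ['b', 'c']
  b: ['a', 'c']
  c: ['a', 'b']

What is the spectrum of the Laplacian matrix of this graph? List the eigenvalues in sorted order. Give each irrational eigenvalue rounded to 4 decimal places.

[0, 3, 3]

Each diagonal entry of L is the vertex degree and each off-diagonal entry is -1 where an edge is present, 0 otherwise; in the order [a, b, c] the diagonal is [2, 2, 2]. Diagonalising L (or applying a numerical eigensolver to the 3x3 matrix) gives the spectrum above.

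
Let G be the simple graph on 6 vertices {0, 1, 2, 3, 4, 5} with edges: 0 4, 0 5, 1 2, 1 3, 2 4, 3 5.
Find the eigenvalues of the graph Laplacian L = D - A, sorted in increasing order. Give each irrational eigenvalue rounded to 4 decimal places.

[0, 1, 1, 3, 3, 4]

Reading degrees in the order [0, 1, 2, 3, 4, 5] gives [2, 2, 2, 2, 2, 2]; set D = diag(2, 2, 2, 2, 2, 2) and form L = D - A. The multiplicity of 0 as a Laplacian eigenvalue equals the number of connected components. The single zero eigenvalue shows the graph is connected. The largest eigenvalue, 4, is at most the vertex count 6.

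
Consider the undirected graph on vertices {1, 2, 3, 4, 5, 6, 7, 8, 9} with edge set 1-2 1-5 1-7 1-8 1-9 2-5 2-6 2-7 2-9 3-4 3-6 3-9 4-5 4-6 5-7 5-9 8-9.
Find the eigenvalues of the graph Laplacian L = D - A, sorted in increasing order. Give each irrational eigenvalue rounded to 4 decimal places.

With the vertex order [1, 2, 3, 4, 5, 6, 7, 8, 9], the degrees are [5, 5, 3, 3, 5, 3, 3, 2, 5], giving D = diag(5, 5, 3, 3, 5, 3, 3, 2, 5) and L = D - A. L is symmetric positive semidefinite, so every eigenvalue is real and nonnegative. The single zero eigenvalue shows the graph is connected.

[0, 1.2140, 1.9828, 3.5858, 3.6648, 4.2723, 6.1656, 6.4142, 6.7005]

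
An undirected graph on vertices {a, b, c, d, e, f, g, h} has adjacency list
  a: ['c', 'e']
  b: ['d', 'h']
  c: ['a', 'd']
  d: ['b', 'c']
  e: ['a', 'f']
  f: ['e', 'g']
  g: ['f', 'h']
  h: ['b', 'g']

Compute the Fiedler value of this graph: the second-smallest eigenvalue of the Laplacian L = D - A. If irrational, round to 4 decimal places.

0.5858

Reading degrees in the order [a, b, c, d, e, f, g, h] gives [2, 2, 2, 2, 2, 2, 2, 2]; set D = diag(2, 2, 2, 2, 2, 2, 2, 2) and form L = D - A. The sorted Laplacian eigenvalues are [0, 0.5858, 0.5858, 2, 2, 3.4142, 3.4142, 4]; the algebraic connectivity is the second entry, 0.5858. The eigenvalues sum to 16, which equals trace(L) = 2|E|.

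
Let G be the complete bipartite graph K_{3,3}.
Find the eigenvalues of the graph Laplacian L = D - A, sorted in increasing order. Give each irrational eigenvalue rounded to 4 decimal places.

[0, 3, 3, 3, 3, 6]

The graph has 6 vertices and degree multiset [3, 3, 3, 3, 3, 3]; D is the diagonal matrix of degrees and L = D - A. L is symmetric positive semidefinite, so every eigenvalue is real and nonnegative. The largest eigenvalue, 6, is at most the vertex count 6.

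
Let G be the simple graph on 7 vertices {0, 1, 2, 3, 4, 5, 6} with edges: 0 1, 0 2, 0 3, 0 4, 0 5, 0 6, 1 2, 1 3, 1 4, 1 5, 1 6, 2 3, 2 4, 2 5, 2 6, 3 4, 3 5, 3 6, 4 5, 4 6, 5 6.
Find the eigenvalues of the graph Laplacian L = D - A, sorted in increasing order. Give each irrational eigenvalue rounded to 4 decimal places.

[0, 7, 7, 7, 7, 7, 7]

With the vertex order [0, 1, 2, 3, 4, 5, 6], the degrees are [6, 6, 6, 6, 6, 6, 6], giving D = diag(6, 6, 6, 6, 6, 6, 6) and L = D - A. Since every row of L sums to 0, the all-ones vector is in the kernel and 0 is an eigenvalue. The largest eigenvalue, 7, is at most the vertex count 7.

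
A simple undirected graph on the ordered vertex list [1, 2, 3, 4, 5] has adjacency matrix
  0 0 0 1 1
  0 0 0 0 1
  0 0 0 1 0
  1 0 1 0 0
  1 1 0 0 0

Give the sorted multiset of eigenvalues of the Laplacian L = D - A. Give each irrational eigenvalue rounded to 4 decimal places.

Each diagonal entry of L is the vertex degree and each off-diagonal entry is -1 where an edge is present, 0 otherwise; in the order [1, 2, 3, 4, 5] the diagonal is [2, 1, 1, 2, 2]. Diagonalising L (or applying a numerical eigensolver to the 5x5 matrix) gives the spectrum above. The largest eigenvalue, 3.6180, is at most the vertex count 5. There is one zero in the spectrum, matching the 1 component.

[0, 0.3820, 1.3820, 2.6180, 3.6180]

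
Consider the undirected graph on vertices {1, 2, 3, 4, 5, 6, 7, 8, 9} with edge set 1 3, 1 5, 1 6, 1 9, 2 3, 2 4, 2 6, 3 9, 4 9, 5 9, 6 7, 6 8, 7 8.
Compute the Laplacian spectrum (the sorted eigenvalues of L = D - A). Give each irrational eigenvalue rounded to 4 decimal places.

[0, 0.5593, 1.4420, 2.3452, 3, 3.3281, 4.0800, 5.3438, 5.9017]

With the vertex order [1, 2, 3, 4, 5, 6, 7, 8, 9], the degrees are [4, 3, 3, 2, 2, 4, 2, 2, 4], giving D = diag(4, 3, 3, 2, 2, 4, 2, 2, 4) and L = D - A. L is symmetric positive semidefinite, so every eigenvalue is real and nonnegative. The single zero eigenvalue shows the graph is connected. The largest eigenvalue, 5.9017, is at most the vertex count 9. There is one zero in the spectrum, matching the 1 component.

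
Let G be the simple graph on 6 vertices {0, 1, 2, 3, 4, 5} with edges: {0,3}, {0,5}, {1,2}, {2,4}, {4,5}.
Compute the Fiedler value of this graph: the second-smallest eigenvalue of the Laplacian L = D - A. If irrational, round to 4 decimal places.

With the vertex order [0, 1, 2, 3, 4, 5], the degrees are [2, 1, 2, 1, 2, 2], giving D = diag(2, 1, 2, 1, 2, 2) and L = D - A. The smallest Laplacian eigenvalue is always 0. The next one, lambda_2 = 0.2679, measures how hard the graph is to disconnect: larger values mean better connectivity.

0.2679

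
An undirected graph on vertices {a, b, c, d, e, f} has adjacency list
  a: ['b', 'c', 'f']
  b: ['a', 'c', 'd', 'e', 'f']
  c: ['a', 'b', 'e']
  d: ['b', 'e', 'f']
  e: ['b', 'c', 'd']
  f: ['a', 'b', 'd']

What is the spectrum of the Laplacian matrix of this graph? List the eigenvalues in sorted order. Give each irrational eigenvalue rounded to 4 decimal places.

Each diagonal entry of L is the vertex degree and each off-diagonal entry is -1 where an edge is present, 0 otherwise; in the order [a, b, c, d, e, f] the diagonal is [3, 5, 3, 3, 3, 3]. The multiplicity of 0 as a Laplacian eigenvalue equals the number of connected components. The single zero eigenvalue shows the graph is connected. The largest eigenvalue, 6, is at most the vertex count 6.

[0, 2.3820, 2.3820, 4.6180, 4.6180, 6]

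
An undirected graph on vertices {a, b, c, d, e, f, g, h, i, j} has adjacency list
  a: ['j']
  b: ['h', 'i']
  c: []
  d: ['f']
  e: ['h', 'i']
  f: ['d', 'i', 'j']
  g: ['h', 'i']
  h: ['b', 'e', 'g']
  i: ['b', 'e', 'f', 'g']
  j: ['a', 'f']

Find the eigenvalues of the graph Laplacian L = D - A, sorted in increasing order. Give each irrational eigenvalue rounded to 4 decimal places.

[0, 0, 0.2575, 0.6631, 2, 2, 2.1416, 3.1874, 4.0962, 5.6541]

With the vertex order [a, b, c, d, e, f, g, h, i, j], the degrees are [1, 2, 0, 1, 2, 3, 2, 3, 4, 2], giving D = diag(1, 2, 0, 1, 2, 3, 2, 3, 4, 2) and L = D - A. Diagonalising L (or applying a numerical eigensolver to the 10x10 matrix) gives the spectrum above. The 2 zero eigenvalues correspond to the 2 connected components. The eigenvalues sum to 20, which equals trace(L) = 2|E|.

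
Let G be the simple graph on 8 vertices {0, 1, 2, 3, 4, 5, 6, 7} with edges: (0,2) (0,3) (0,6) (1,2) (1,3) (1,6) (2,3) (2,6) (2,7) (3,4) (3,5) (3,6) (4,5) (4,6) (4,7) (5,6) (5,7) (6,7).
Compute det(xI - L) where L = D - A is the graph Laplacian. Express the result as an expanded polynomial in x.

x^8 - 36x^7 + 542x^6 - 4416x^5 + 20989x^4 - 58076x^3 + 86436x^2 - 53280x

Each diagonal entry of L is the vertex degree and each off-diagonal entry is -1 where an edge is present, 0 otherwise; in the order [0, 1, 2, 3, 4, 5, 6, 7] the diagonal is [3, 3, 5, 6, 4, 4, 7, 4]. L has integer entries, so p(x) = det(xI - L) has integer coefficients. Expanding the determinant yields x^8 - 36x^7 + 542x^6 - 4416x^5 + 20989x^4 - 58076x^3 + 86436x^2 - 53280x. The constant term is 0 because L is singular (the all-ones vector lies in its kernel). There is one zero in the spectrum, matching the 1 component.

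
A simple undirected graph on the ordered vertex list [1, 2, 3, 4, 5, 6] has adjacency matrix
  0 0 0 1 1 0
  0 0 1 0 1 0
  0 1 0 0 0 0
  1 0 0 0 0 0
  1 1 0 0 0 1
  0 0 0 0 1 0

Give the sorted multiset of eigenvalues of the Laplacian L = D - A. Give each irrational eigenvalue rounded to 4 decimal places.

[0, 0.3820, 0.6972, 2, 2.6180, 4.3028]

With the vertex order [1, 2, 3, 4, 5, 6], the degrees are [2, 2, 1, 1, 3, 1], giving D = diag(2, 2, 1, 1, 3, 1) and L = D - A. The multiplicity of 0 as a Laplacian eigenvalue equals the number of connected components. There is one zero in the spectrum, matching the 1 component. By the matrix-tree theorem the graph has (1/6) * product of the nonzero eigenvalues = 1 spanning tree.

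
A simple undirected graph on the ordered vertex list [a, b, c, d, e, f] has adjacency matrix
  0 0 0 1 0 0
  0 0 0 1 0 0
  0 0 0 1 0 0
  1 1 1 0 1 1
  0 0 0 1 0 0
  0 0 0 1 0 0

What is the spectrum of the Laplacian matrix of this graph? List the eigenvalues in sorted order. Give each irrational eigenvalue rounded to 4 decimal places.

[0, 1, 1, 1, 1, 6]

With the vertex order [a, b, c, d, e, f], the degrees are [1, 1, 1, 5, 1, 1], giving D = diag(1, 1, 1, 5, 1, 1) and L = D - A. Diagonalising L (or applying a numerical eigensolver to the 6x6 matrix) gives the spectrum above. By the matrix-tree theorem the graph has (1/6) * product of the nonzero eigenvalues = 1 spanning tree.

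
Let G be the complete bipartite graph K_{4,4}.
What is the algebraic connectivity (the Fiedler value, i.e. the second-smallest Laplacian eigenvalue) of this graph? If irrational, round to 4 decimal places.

4

The graph has 8 vertices and degree multiset [4, 4, 4, 4, 4, 4, 4, 4]; D is the diagonal matrix of degrees and L = D - A. The smallest Laplacian eigenvalue is always 0. The next one, lambda_2 = 4, measures how hard the graph is to disconnect: larger values mean better connectivity. There is one zero in the spectrum, matching the 1 component.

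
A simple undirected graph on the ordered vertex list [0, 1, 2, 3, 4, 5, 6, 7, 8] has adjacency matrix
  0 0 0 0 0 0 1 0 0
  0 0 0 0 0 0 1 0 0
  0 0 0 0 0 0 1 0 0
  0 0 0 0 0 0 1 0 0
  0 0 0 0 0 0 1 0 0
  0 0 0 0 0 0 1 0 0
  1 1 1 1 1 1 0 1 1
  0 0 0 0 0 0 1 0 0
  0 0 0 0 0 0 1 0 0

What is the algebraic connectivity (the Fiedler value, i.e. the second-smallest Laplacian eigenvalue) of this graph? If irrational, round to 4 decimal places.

1

Reading degrees in the order [0, 1, 2, 3, 4, 5, 6, 7, 8] gives [1, 1, 1, 1, 1, 1, 8, 1, 1]; set D = diag(1, 1, 1, 1, 1, 1, 8, 1, 1) and form L = D - A. Computing the eigenvalues of L and sorting gives [0, 1, 1, 1, 1, 1, 1, 1, 9]. The Fiedler value lambda_2 = 1 is strictly positive, so the graph is connected. By the matrix-tree theorem the graph has (1/9) * product of the nonzero eigenvalues = 1 spanning tree. The largest eigenvalue, 9, is at most the vertex count 9.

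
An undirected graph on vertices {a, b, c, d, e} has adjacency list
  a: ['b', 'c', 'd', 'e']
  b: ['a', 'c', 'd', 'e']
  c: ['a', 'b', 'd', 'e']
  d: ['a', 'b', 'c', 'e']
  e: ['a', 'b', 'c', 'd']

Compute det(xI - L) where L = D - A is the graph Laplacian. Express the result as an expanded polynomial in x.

Reading degrees in the order [a, b, c, d, e] gives [4, 4, 4, 4, 4]; set D = diag(4, 4, 4, 4, 4) and form L = D - A. The eigenvalues of L are [0, 5, 5, 5, 5]; the characteristic polynomial is the product of (x - lambda_i), which multiplies out to x^5 - 20x^4 + 150x^3 - 500x^2 + 625x. Since p(0) = det(-L) = 0, x divides p(x). The eigenvalues sum to 20, which equals trace(L) = 2|E|. There is one zero in the spectrum, matching the 1 component.

x^5 - 20x^4 + 150x^3 - 500x^2 + 625x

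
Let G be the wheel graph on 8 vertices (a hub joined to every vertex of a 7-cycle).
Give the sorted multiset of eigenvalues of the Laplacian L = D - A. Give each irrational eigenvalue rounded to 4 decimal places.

[0, 1.7530, 1.7530, 3.4450, 3.4450, 4.8019, 4.8019, 8]

The graph has 8 vertices and degree multiset [7, 3, 3, 3, 3, 3, 3, 3]; D is the diagonal matrix of degrees and L = D - A. Diagonalising L (or applying a numerical eigensolver to the 8x8 matrix) gives the spectrum above. There is one zero in the spectrum, matching the 1 component.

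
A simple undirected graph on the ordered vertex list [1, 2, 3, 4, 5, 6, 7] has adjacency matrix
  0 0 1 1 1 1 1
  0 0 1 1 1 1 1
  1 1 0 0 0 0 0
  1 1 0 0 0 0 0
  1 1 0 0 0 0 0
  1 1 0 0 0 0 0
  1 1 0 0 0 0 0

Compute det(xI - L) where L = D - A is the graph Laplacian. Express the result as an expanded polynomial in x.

Each diagonal entry of L is the vertex degree and each off-diagonal entry is -1 where an edge is present, 0 otherwise; in the order [1, 2, 3, 4, 5, 6, 7] the diagonal is [5, 5, 2, 2, 2, 2, 2]. L has integer entries, so p(x) = det(xI - L) has integer coefficients. Expanding the determinant yields x^7 - 20x^6 + 155x^5 - 600x^4 + 1240x^3 - 1312x^2 + 560x. Since p(0) = det(-L) = 0, x divides p(x). The largest eigenvalue, 7, is at most the vertex count 7.

x^7 - 20x^6 + 155x^5 - 600x^4 + 1240x^3 - 1312x^2 + 560x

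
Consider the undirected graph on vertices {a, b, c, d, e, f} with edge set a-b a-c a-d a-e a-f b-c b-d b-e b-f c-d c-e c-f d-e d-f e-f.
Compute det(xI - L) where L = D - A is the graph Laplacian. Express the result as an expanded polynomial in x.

x^6 - 30x^5 + 360x^4 - 2160x^3 + 6480x^2 - 7776x

Each diagonal entry of L is the vertex degree and each off-diagonal entry is -1 where an edge is present, 0 otherwise; in the order [a, b, c, d, e, f] the diagonal is [5, 5, 5, 5, 5, 5]. L has integer entries, so p(x) = det(xI - L) has integer coefficients. Expanding the determinant yields x^6 - 30x^5 + 360x^4 - 2160x^3 + 6480x^2 - 7776x. The coefficient of x^5 equals -trace(L) = -30, matching the sum of degrees. There is one zero in the spectrum, matching the 1 component.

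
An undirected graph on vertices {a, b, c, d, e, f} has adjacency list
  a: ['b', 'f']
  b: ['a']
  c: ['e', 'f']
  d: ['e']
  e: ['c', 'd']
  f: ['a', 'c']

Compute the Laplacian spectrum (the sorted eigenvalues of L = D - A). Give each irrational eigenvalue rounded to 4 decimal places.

With the vertex order [a, b, c, d, e, f], the degrees are [2, 1, 2, 1, 2, 2], giving D = diag(2, 1, 2, 1, 2, 2) and L = D - A. Diagonalising L (or applying a numerical eigensolver to the 6x6 matrix) gives the spectrum above. The single zero eigenvalue shows the graph is connected. The largest eigenvalue, 3.7321, is at most the vertex count 6.

[0, 0.2679, 1, 2, 3, 3.7321]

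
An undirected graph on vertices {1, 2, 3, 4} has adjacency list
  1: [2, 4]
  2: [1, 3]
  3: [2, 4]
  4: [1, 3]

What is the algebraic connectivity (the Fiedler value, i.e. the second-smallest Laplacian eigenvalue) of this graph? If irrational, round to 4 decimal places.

2

With the vertex order [1, 2, 3, 4], the degrees are [2, 2, 2, 2], giving D = diag(2, 2, 2, 2) and L = D - A. Computing the eigenvalues of L and sorting gives [0, 2, 2, 4]. The Fiedler value lambda_2 = 2 is strictly positive, so the graph is connected. The eigenvalues sum to 8, which equals trace(L) = 2|E|. By the matrix-tree theorem the graph has (1/4) * product of the nonzero eigenvalues = 4 spanning trees.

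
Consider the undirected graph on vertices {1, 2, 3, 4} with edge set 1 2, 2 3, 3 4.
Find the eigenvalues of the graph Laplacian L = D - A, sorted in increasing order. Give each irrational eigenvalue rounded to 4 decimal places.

[0, 0.5858, 2, 3.4142]

With the vertex order [1, 2, 3, 4], the degrees are [1, 2, 2, 1], giving D = diag(1, 2, 2, 1) and L = D - A. Diagonalising L (or applying a numerical eigensolver to the 4x4 matrix) gives the spectrum above.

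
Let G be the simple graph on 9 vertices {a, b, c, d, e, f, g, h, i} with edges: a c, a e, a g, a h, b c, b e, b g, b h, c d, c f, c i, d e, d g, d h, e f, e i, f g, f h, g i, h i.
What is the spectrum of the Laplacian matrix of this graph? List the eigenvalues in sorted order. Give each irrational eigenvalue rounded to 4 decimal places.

Reading degrees in the order [a, b, c, d, e, f, g, h, i] gives [4, 4, 5, 4, 5, 4, 5, 5, 4]; set D = diag(4, 4, 5, 4, 5, 4, 5, 5, 4) and form L = D - A. The multiplicity of 0 as a Laplacian eigenvalue equals the number of connected components. The single zero eigenvalue shows the graph is connected. By the matrix-tree theorem the graph has (1/9) * product of the nonzero eigenvalues = 32000 spanning trees. The largest eigenvalue, 9, is at most the vertex count 9.

[0, 4, 4, 4, 4, 5, 5, 5, 9]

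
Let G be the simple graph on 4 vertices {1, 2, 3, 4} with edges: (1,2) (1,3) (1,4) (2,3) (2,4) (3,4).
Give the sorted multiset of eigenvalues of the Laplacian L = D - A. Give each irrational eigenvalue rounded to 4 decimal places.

[0, 4, 4, 4]

With the vertex order [1, 2, 3, 4], the degrees are [3, 3, 3, 3], giving D = diag(3, 3, 3, 3) and L = D - A. L is symmetric positive semidefinite, so every eigenvalue is real and nonnegative. The single zero eigenvalue shows the graph is connected.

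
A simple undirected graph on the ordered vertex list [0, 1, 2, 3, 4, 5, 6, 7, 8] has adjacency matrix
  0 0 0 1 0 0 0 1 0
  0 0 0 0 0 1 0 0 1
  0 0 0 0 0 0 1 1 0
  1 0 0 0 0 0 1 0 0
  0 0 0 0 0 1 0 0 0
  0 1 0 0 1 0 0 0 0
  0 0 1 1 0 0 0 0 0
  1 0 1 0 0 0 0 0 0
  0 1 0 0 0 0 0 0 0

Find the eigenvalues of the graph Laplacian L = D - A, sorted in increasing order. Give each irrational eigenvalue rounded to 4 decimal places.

[0, 0, 0.5858, 1.3820, 1.3820, 2, 3.4142, 3.6180, 3.6180]

Each diagonal entry of L is the vertex degree and each off-diagonal entry is -1 where an edge is present, 0 otherwise; in the order [0, 1, 2, 3, 4, 5, 6, 7, 8] the diagonal is [2, 2, 2, 2, 1, 2, 2, 2, 1]. The multiplicity of 0 as a Laplacian eigenvalue equals the number of connected components. The 2 zero eigenvalues correspond to the 2 connected components.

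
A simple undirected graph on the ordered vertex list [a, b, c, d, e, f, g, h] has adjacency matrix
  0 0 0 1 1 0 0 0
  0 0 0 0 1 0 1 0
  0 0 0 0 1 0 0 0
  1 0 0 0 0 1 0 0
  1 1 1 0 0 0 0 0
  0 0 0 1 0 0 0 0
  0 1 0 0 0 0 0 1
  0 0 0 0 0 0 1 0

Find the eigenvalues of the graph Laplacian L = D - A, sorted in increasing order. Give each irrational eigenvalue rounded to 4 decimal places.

[0, 0.1981, 0.4915, 1.3204, 1.5550, 2.8258, 3.2470, 4.3623]

With the vertex order [a, b, c, d, e, f, g, h], the degrees are [2, 2, 1, 2, 3, 1, 2, 1], giving D = diag(2, 2, 1, 2, 3, 1, 2, 1) and L = D - A. Since every row of L sums to 0, the all-ones vector is in the kernel and 0 is an eigenvalue.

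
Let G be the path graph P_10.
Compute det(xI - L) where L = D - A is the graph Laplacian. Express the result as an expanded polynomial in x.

The graph has 10 vertices and degree multiset [2, 2, 2, 2, 2, 2, 2, 2, 1, 1]; D is the diagonal matrix of degrees and L = D - A. L has integer entries, so p(x) = det(xI - L) has integer coefficients. Expanding the determinant yields x^10 - 18x^9 + 136x^8 - 560x^7 + 1365x^6 - 2002x^5 + 1716x^4 - 792x^3 + 165x^2 - 10x. Since p(0) = det(-L) = 0, x divides p(x).

x^10 - 18x^9 + 136x^8 - 560x^7 + 1365x^6 - 2002x^5 + 1716x^4 - 792x^3 + 165x^2 - 10x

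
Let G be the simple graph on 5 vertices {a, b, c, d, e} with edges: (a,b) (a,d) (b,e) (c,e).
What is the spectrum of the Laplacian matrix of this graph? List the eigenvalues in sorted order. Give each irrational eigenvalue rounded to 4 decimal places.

Each diagonal entry of L is the vertex degree and each off-diagonal entry is -1 where an edge is present, 0 otherwise; in the order [a, b, c, d, e] the diagonal is [2, 2, 1, 1, 2]. Diagonalising L (or applying a numerical eigensolver to the 5x5 matrix) gives the spectrum above. The single zero eigenvalue shows the graph is connected. The eigenvalues sum to 8, which equals trace(L) = 2|E|.

[0, 0.3820, 1.3820, 2.6180, 3.6180]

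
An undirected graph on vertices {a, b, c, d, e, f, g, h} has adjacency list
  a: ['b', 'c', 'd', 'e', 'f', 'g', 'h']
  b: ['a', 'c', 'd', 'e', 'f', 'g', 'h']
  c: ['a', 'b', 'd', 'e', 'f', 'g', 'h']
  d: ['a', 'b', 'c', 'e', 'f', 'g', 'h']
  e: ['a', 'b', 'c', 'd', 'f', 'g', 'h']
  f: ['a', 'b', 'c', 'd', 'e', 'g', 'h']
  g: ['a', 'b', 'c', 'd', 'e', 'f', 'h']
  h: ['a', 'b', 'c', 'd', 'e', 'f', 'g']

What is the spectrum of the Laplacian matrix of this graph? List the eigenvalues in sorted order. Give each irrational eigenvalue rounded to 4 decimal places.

[0, 8, 8, 8, 8, 8, 8, 8]

With the vertex order [a, b, c, d, e, f, g, h], the degrees are [7, 7, 7, 7, 7, 7, 7, 7], giving D = diag(7, 7, 7, 7, 7, 7, 7, 7) and L = D - A. The multiplicity of 0 as a Laplacian eigenvalue equals the number of connected components. The single zero eigenvalue shows the graph is connected. By the matrix-tree theorem the graph has (1/8) * product of the nonzero eigenvalues = 262144 spanning trees. The eigenvalues sum to 56, which equals trace(L) = 2|E|.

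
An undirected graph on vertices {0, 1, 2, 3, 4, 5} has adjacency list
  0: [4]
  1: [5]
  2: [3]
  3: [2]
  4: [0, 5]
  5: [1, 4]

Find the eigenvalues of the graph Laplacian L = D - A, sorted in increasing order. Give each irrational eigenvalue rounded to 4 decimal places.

Reading degrees in the order [0, 1, 2, 3, 4, 5] gives [1, 1, 1, 1, 2, 2]; set D = diag(1, 1, 1, 1, 2, 2) and form L = D - A. The multiplicity of 0 as a Laplacian eigenvalue equals the number of connected components. The 2 zero eigenvalues correspond to the 2 connected components. The eigenvalues sum to 8, which equals trace(L) = 2|E|.

[0, 0, 0.5858, 2, 2, 3.4142]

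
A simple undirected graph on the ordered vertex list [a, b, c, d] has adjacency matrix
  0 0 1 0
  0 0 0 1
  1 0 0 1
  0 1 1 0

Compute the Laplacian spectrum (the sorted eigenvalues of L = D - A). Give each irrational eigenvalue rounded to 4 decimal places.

[0, 0.5858, 2, 3.4142]

Reading degrees in the order [a, b, c, d] gives [1, 1, 2, 2]; set D = diag(1, 1, 2, 2) and form L = D - A. Diagonalising L (or applying a numerical eigensolver to the 4x4 matrix) gives the spectrum above. The single zero eigenvalue shows the graph is connected. The eigenvalues sum to 6, which equals trace(L) = 2|E|. There is one zero in the spectrum, matching the 1 component.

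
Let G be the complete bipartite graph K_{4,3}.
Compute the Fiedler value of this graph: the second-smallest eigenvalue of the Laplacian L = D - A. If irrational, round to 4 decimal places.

The graph has 7 vertices and degree multiset [4, 4, 4, 3, 3, 3, 3]; D is the diagonal matrix of degrees and L = D - A. The smallest Laplacian eigenvalue is always 0. The next one, lambda_2 = 3, measures how hard the graph is to disconnect: larger values mean better connectivity.

3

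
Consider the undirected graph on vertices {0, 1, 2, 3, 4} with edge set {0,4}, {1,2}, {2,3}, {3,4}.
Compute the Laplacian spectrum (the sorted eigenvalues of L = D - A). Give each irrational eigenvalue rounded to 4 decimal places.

[0, 0.3820, 1.3820, 2.6180, 3.6180]

Reading degrees in the order [0, 1, 2, 3, 4] gives [1, 1, 2, 2, 2]; set D = diag(1, 1, 2, 2, 2) and form L = D - A. Diagonalising L (or applying a numerical eigensolver to the 5x5 matrix) gives the spectrum above. The single zero eigenvalue shows the graph is connected. The largest eigenvalue, 3.6180, is at most the vertex count 5. By the matrix-tree theorem the graph has (1/5) * product of the nonzero eigenvalues = 1 spanning tree.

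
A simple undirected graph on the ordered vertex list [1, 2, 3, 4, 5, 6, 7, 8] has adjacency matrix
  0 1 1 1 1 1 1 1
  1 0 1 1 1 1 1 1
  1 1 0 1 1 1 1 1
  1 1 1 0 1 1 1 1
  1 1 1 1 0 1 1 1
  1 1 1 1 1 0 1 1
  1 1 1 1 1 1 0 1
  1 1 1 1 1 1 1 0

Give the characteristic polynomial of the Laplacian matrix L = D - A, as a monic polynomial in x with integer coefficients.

x^8 - 56x^7 + 1344x^6 - 17920x^5 + 143360x^4 - 688128x^3 + 1835008x^2 - 2097152x

Each diagonal entry of L is the vertex degree and each off-diagonal entry is -1 where an edge is present, 0 otherwise; in the order [1, 2, 3, 4, 5, 6, 7, 8] the diagonal is [7, 7, 7, 7, 7, 7, 7, 7]. Computing det(xI - L) by cofactor expansion (or equivalently via sum-over-permutations) gives x^8 - 56x^7 + 1344x^6 - 17920x^5 + 143360x^4 - 688128x^3 + 1835008x^2 - 2097152x. Since p(0) = det(-L) = 0, x divides p(x). The largest eigenvalue, 8, is at most the vertex count 8. By the matrix-tree theorem the graph has (1/8) * product of the nonzero eigenvalues = 262144 spanning trees.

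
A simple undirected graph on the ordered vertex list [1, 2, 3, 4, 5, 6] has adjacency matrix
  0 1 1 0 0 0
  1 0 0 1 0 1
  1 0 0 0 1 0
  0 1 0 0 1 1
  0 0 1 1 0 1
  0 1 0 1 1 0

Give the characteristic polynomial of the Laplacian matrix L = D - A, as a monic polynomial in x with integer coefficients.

x^6 - 16x^5 + 98x^4 - 284x^3 + 384x^2 - 192x

With the vertex order [1, 2, 3, 4, 5, 6], the degrees are [2, 3, 2, 3, 3, 3], giving D = diag(2, 3, 2, 3, 3, 3) and L = D - A. L has integer entries, so p(x) = det(xI - L) has integer coefficients. Expanding the determinant yields x^6 - 16x^5 + 98x^4 - 284x^3 + 384x^2 - 192x. Since p(0) = det(-L) = 0, x divides p(x). There is one zero in the spectrum, matching the 1 component.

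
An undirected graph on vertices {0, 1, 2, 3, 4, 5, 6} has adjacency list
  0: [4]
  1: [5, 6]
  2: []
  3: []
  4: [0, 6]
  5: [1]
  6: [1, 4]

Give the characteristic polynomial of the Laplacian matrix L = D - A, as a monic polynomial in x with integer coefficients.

x^7 - 8x^6 + 21x^5 - 20x^4 + 5x^3

Reading degrees in the order [0, 1, 2, 3, 4, 5, 6] gives [1, 2, 0, 0, 2, 1, 2]; set D = diag(1, 2, 0, 0, 2, 1, 2) and form L = D - A. L has integer entries, so p(x) = det(xI - L) has integer coefficients. Expanding the determinant yields x^7 - 8x^6 + 21x^5 - 20x^4 + 5x^3. Since p(0) = det(-L) = 0, x divides p(x). The eigenvalues sum to 8, which equals trace(L) = 2|E|. The largest eigenvalue, 3.6180, is at most the vertex count 7.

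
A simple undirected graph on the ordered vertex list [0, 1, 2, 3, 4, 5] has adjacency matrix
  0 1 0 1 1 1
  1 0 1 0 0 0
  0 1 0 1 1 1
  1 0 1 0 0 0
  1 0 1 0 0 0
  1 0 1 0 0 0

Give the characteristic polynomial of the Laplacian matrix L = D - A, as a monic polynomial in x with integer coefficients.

Reading degrees in the order [0, 1, 2, 3, 4, 5] gives [4, 2, 4, 2, 2, 2]; set D = diag(4, 2, 4, 2, 2, 2) and form L = D - A. Computing det(xI - L) by cofactor expansion (or equivalently via sum-over-permutations) gives x^6 - 16x^5 + 96x^4 - 272x^3 + 368x^2 - 192x. The constant term is 0 because L is singular (the all-ones vector lies in its kernel). The largest eigenvalue, 6, is at most the vertex count 6.

x^6 - 16x^5 + 96x^4 - 272x^3 + 368x^2 - 192x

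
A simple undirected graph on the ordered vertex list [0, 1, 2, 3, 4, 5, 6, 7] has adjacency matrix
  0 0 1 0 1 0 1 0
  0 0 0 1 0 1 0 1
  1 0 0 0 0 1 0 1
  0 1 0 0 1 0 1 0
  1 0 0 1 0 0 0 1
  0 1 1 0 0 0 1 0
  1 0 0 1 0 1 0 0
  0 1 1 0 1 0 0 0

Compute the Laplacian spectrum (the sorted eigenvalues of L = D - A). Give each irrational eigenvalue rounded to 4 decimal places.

[0, 2, 2, 2, 4, 4, 4, 6]

Each diagonal entry of L is the vertex degree and each off-diagonal entry is -1 where an edge is present, 0 otherwise; in the order [0, 1, 2, 3, 4, 5, 6, 7] the diagonal is [3, 3, 3, 3, 3, 3, 3, 3]. L is symmetric positive semidefinite, so every eigenvalue is real and nonnegative. The eigenvalues sum to 24, which equals trace(L) = 2|E|.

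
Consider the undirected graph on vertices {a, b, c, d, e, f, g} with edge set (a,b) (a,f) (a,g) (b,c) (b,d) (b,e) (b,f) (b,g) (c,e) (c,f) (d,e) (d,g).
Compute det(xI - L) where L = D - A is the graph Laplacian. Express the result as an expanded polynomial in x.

Reading degrees in the order [a, b, c, d, e, f, g] gives [3, 6, 3, 3, 3, 3, 3]; set D = diag(3, 6, 3, 3, 3, 3, 3) and form L = D - A. The eigenvalues of L are [0, 2, 2, 4, 4, 5, 7]; the characteristic polynomial is the product of (x - lambda_i), which multiplies out to x^7 - 24x^6 + 231x^5 - 1140x^4 + 3036x^3 - 4128x^2 + 2240x. The constant term is 0 because L is singular (the all-ones vector lies in its kernel). By the matrix-tree theorem the graph has (1/7) * product of the nonzero eigenvalues = 320 spanning trees.

x^7 - 24x^6 + 231x^5 - 1140x^4 + 3036x^3 - 4128x^2 + 2240x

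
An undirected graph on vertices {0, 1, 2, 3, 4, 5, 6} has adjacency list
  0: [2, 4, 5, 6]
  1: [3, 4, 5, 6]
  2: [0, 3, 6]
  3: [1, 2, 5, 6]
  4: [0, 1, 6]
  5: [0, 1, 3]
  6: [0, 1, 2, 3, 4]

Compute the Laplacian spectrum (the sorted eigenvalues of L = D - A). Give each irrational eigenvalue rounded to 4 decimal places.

[0, 2.5858, 2.5858, 3.5858, 5.4142, 5.4142, 6.4142]

Each diagonal entry of L is the vertex degree and each off-diagonal entry is -1 where an edge is present, 0 otherwise; in the order [0, 1, 2, 3, 4, 5, 6] the diagonal is [4, 4, 3, 4, 3, 3, 5]. Since every row of L sums to 0, the all-ones vector is in the kernel and 0 is an eigenvalue. By the matrix-tree theorem the graph has (1/7) * product of the nonzero eigenvalues = 644 spanning trees. The largest eigenvalue, 6.4142, is at most the vertex count 7.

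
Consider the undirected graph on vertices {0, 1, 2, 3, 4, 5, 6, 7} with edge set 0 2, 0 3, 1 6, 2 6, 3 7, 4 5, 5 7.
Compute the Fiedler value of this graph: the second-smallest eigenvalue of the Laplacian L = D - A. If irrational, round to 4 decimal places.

0.1522

With the vertex order [0, 1, 2, 3, 4, 5, 6, 7], the degrees are [2, 1, 2, 2, 1, 2, 2, 2], giving D = diag(2, 1, 2, 2, 1, 2, 2, 2) and L = D - A. The smallest Laplacian eigenvalue is always 0. The next one, lambda_2 = 0.1522, measures how hard the graph is to disconnect: larger values mean better connectivity. There is one zero in the spectrum, matching the 1 component. The largest eigenvalue, 3.8478, is at most the vertex count 8.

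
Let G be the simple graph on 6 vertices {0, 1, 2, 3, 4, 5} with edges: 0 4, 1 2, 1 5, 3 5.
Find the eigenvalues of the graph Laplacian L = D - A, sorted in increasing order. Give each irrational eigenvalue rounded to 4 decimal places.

Reading degrees in the order [0, 1, 2, 3, 4, 5] gives [1, 2, 1, 1, 1, 2]; set D = diag(1, 2, 1, 1, 1, 2) and form L = D - A. L is symmetric positive semidefinite, so every eigenvalue is real and nonnegative. The 2 zero eigenvalues correspond to the 2 connected components. The largest eigenvalue, 3.4142, is at most the vertex count 6.

[0, 0, 0.5858, 2, 2, 3.4142]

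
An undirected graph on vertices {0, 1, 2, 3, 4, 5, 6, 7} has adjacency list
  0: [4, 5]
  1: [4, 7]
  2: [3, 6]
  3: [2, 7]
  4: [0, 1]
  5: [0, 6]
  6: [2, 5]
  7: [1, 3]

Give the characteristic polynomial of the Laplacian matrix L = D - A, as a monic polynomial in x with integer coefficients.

With the vertex order [0, 1, 2, 3, 4, 5, 6, 7], the degrees are [2, 2, 2, 2, 2, 2, 2, 2], giving D = diag(2, 2, 2, 2, 2, 2, 2, 2) and L = D - A. L has integer entries, so p(x) = det(xI - L) has integer coefficients. Expanding the determinant yields x^8 - 16x^7 + 104x^6 - 352x^5 + 660x^4 - 672x^3 + 336x^2 - 64x. The coefficient of x^7 equals -trace(L) = -16, matching the sum of degrees. The largest eigenvalue, 4, is at most the vertex count 8. There is one zero in the spectrum, matching the 1 component.

x^8 - 16x^7 + 104x^6 - 352x^5 + 660x^4 - 672x^3 + 336x^2 - 64x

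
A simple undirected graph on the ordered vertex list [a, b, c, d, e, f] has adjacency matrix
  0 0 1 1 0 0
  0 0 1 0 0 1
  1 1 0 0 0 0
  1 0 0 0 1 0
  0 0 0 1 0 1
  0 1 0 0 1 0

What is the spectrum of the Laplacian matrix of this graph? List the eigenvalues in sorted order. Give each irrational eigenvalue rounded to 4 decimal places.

Reading degrees in the order [a, b, c, d, e, f] gives [2, 2, 2, 2, 2, 2]; set D = diag(2, 2, 2, 2, 2, 2) and form L = D - A. L is symmetric positive semidefinite, so every eigenvalue is real and nonnegative. The eigenvalues sum to 12, which equals trace(L) = 2|E|.

[0, 1, 1, 3, 3, 4]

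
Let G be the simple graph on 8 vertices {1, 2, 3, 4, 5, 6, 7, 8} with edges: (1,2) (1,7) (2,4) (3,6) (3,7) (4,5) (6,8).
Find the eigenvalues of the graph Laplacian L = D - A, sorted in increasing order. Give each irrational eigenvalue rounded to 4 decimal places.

[0, 0.1522, 0.5858, 1.2346, 2, 2.7654, 3.4142, 3.8478]

With the vertex order [1, 2, 3, 4, 5, 6, 7, 8], the degrees are [2, 2, 2, 2, 1, 2, 2, 1], giving D = diag(2, 2, 2, 2, 1, 2, 2, 1) and L = D - A. L is symmetric positive semidefinite, so every eigenvalue is real and nonnegative. The eigenvalues sum to 14, which equals trace(L) = 2|E|.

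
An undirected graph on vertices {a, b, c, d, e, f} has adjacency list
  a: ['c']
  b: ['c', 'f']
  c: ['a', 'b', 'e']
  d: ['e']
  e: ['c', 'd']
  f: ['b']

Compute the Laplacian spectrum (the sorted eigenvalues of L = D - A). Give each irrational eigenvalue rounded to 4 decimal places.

With the vertex order [a, b, c, d, e, f], the degrees are [1, 2, 3, 1, 2, 1], giving D = diag(1, 2, 3, 1, 2, 1) and L = D - A. Since every row of L sums to 0, the all-ones vector is in the kernel and 0 is an eigenvalue. There is one zero in the spectrum, matching the 1 component.

[0, 0.3820, 0.6972, 2, 2.6180, 4.3028]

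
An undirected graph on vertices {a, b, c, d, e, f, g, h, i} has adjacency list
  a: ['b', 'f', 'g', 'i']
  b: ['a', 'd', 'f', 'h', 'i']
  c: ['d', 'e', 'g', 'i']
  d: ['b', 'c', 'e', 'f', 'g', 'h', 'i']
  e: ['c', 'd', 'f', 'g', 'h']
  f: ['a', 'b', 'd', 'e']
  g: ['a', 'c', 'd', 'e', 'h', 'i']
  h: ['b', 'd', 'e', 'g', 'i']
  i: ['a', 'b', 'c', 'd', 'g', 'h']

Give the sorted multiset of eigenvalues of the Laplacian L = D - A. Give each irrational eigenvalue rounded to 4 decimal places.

[0, 2.9351, 3.9794, 4.2961, 5.2319, 6.6693, 7.1802, 7.4572, 8.2508]

Each diagonal entry of L is the vertex degree and each off-diagonal entry is -1 where an edge is present, 0 otherwise; in the order [a, b, c, d, e, f, g, h, i] the diagonal is [4, 5, 4, 7, 5, 4, 6, 5, 6]. The multiplicity of 0 as a Laplacian eigenvalue equals the number of connected components. The single zero eigenvalue shows the graph is connected. The largest eigenvalue, 8.2508, is at most the vertex count 9.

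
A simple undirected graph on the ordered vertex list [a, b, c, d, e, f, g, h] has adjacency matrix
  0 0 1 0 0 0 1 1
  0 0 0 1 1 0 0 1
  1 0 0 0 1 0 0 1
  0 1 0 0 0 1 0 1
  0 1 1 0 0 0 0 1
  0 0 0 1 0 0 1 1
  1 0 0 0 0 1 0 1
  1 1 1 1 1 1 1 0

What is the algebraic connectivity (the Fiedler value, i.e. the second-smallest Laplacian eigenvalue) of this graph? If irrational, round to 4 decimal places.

1.7530

Each diagonal entry of L is the vertex degree and each off-diagonal entry is -1 where an edge is present, 0 otherwise; in the order [a, b, c, d, e, f, g, h] the diagonal is [3, 3, 3, 3, 3, 3, 3, 7]. The smallest Laplacian eigenvalue is always 0. The next one, lambda_2 = 1.7530, measures how hard the graph is to disconnect: larger values mean better connectivity. There is one zero in the spectrum, matching the 1 component.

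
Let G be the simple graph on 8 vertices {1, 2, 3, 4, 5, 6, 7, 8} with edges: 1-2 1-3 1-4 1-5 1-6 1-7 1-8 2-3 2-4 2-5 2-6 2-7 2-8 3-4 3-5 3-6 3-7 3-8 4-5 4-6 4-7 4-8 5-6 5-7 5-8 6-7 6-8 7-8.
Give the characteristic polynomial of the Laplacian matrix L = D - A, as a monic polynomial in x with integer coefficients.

Each diagonal entry of L is the vertex degree and each off-diagonal entry is -1 where an edge is present, 0 otherwise; in the order [1, 2, 3, 4, 5, 6, 7, 8] the diagonal is [7, 7, 7, 7, 7, 7, 7, 7]. Computing det(xI - L) by cofactor expansion (or equivalently via sum-over-permutations) gives x^8 - 56x^7 + 1344x^6 - 17920x^5 + 143360x^4 - 688128x^3 + 1835008x^2 - 2097152x. Since p(0) = det(-L) = 0, x divides p(x). By the matrix-tree theorem the graph has (1/8) * product of the nonzero eigenvalues = 262144 spanning trees.

x^8 - 56x^7 + 1344x^6 - 17920x^5 + 143360x^4 - 688128x^3 + 1835008x^2 - 2097152x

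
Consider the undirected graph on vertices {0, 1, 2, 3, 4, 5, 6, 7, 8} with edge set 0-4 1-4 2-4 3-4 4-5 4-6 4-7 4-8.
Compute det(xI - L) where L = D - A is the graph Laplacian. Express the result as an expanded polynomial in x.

x^9 - 16x^8 + 84x^7 - 224x^6 + 350x^5 - 336x^4 + 196x^3 - 64x^2 + 9x

Reading degrees in the order [0, 1, 2, 3, 4, 5, 6, 7, 8] gives [1, 1, 1, 1, 8, 1, 1, 1, 1]; set D = diag(1, 1, 1, 1, 8, 1, 1, 1, 1) and form L = D - A. L has integer entries, so p(x) = det(xI - L) has integer coefficients. Expanding the determinant yields x^9 - 16x^8 + 84x^7 - 224x^6 + 350x^5 - 336x^4 + 196x^3 - 64x^2 + 9x. The coefficient of x^8 equals -trace(L) = -16, matching the sum of degrees. The eigenvalues sum to 16, which equals trace(L) = 2|E|.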